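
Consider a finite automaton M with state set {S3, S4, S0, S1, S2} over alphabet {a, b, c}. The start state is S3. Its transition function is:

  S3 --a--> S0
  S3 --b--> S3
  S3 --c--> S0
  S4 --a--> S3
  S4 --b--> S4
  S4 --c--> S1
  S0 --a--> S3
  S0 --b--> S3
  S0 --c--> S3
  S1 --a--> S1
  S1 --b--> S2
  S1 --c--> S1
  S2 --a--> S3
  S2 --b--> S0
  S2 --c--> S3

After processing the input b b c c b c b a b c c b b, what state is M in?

S3

S3 → S3 → S3 → S0 → S3 → S3 → S0 → S3 → S0 → S3 → S0 → S3 → S3 → S3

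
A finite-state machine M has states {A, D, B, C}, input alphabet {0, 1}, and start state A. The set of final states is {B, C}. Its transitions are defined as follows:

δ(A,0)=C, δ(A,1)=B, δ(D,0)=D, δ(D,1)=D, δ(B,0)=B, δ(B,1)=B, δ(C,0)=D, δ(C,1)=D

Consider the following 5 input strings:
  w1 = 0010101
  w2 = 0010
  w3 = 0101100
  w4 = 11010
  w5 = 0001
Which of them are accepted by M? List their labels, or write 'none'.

w1: A → C → D → D → D → D → D → D  → end D, rejected
w2: A → C → D → D → D  → end D, rejected
w3: A → C → D → D → D → D → D → D  → end D, rejected
w4: A → B → B → B → B → B  → end B, accepted
w5: A → C → D → D → D  → end D, rejected

w4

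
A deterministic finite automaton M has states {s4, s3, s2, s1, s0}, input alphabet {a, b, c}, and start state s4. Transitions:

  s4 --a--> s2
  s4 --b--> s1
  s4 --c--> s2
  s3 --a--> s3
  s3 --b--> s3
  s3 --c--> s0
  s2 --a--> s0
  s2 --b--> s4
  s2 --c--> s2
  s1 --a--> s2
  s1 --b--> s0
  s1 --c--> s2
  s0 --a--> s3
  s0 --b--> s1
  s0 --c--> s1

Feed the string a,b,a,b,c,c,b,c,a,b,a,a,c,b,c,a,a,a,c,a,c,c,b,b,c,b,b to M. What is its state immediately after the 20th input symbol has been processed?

s4 → s2 → s4 → s2 → s4 → s2 → s2 → s4 → s2 → s0 → s1 → s2 → s0 → s1 → s0 → s1 → s2 → s0 → s3 → s0 → s3
After 20 symbols: s3.

s3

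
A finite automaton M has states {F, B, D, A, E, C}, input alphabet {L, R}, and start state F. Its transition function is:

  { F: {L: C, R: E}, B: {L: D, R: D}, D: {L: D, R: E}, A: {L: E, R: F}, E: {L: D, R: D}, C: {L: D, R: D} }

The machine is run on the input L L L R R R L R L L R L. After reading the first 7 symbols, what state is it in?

Trace: F -L-> C -L-> D -L-> D -R-> E -R-> D -R-> E -L-> D
After 7 symbols: D.

D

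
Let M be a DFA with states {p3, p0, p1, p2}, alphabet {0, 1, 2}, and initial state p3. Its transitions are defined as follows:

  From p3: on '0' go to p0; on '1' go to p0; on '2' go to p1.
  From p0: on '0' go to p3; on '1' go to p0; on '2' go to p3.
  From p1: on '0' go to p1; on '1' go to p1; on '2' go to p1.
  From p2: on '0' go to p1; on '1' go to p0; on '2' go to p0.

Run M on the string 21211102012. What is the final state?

p1

Trace: p3 -2-> p1 -1-> p1 -2-> p1 -1-> p1 -1-> p1 -1-> p1 -0-> p1 -2-> p1 -0-> p1 -1-> p1 -2-> p1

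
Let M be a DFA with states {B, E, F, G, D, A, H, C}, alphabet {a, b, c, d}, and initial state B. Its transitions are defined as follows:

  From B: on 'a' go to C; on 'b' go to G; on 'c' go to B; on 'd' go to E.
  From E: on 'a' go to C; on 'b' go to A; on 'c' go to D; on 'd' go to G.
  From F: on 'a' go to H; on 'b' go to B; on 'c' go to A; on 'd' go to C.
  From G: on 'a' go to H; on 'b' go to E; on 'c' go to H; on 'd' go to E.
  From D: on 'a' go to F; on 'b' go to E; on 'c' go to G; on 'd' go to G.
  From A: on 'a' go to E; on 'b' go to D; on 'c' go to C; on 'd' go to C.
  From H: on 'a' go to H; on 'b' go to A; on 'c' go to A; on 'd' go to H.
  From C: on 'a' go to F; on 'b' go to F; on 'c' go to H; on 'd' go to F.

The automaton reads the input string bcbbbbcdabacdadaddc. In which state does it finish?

B → G → H → A → D → E → A → C → F → H → A → E → D → G → H → H → H → H → H → A

A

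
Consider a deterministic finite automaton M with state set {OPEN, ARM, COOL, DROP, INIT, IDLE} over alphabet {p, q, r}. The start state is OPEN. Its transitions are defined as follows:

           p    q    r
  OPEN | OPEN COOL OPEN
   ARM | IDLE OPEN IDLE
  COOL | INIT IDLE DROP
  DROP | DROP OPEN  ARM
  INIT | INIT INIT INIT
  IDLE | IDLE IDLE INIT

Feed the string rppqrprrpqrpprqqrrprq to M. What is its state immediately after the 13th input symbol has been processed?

Trace: OPEN -r-> OPEN -p-> OPEN -p-> OPEN -q-> COOL -r-> DROP -p-> DROP -r-> ARM -r-> IDLE -p-> IDLE -q-> IDLE -r-> INIT -p-> INIT -p-> INIT
After 13 symbols: INIT.

INIT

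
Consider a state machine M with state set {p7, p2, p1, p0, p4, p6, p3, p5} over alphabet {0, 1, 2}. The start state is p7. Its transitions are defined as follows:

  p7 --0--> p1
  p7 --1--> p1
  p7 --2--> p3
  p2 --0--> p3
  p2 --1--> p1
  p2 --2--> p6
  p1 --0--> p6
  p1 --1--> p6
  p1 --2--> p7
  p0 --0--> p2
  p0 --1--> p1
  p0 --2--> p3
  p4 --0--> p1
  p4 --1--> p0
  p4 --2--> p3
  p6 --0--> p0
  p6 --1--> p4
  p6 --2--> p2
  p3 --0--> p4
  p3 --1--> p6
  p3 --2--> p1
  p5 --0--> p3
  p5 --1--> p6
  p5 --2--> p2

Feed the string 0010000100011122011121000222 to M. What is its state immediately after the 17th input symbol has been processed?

p6

Trace: p7 -0-> p1 -0-> p6 -1-> p4 -0-> p1 -0-> p6 -0-> p0 -0-> p2 -1-> p1 -0-> p6 -0-> p0 -0-> p2 -1-> p1 -1-> p6 -1-> p4 -2-> p3 -2-> p1 -0-> p6
After 17 symbols: p6.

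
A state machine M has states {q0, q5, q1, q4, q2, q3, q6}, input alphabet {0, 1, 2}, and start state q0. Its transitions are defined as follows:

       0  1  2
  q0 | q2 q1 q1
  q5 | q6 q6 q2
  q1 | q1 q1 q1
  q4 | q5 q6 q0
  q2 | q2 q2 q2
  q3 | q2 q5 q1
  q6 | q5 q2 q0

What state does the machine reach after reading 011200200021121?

q0 → q2 → q2 → q2 → q2 → q2 → q2 → q2 → q2 → q2 → q2 → q2 → q2 → q2 → q2 → q2

q2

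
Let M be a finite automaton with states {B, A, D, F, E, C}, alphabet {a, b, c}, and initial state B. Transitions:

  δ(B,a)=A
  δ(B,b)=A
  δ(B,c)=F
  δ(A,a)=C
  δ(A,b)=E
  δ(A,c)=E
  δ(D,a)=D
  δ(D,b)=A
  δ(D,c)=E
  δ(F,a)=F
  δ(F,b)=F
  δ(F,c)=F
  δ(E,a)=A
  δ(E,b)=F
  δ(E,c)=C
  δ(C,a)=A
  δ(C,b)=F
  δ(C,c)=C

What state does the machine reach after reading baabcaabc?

start at B
read 'b': B → A
read 'a': A → C
read 'a': C → A
read 'b': A → E
read 'c': E → C
read 'a': C → A
read 'a': A → C
read 'b': C → F
read 'c': F → F

F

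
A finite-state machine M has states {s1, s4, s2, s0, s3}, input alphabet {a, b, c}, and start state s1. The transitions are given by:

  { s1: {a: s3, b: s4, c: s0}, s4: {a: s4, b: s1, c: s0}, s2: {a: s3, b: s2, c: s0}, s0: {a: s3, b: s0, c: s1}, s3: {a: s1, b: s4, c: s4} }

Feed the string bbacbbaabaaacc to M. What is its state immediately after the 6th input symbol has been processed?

start at s1
read 'b': s1 → s4
read 'b': s4 → s1
read 'a': s1 → s3
read 'c': s3 → s4
read 'b': s4 → s1
read 'b': s1 → s4
After 6 symbols: s4.

s4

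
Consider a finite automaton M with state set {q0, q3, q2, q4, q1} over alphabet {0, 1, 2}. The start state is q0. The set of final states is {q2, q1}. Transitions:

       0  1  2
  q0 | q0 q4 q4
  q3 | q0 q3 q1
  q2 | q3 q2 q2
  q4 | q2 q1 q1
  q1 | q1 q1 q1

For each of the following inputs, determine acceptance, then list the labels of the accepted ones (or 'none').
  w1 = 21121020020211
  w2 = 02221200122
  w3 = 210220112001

w1, w2, w3

w1:
  start at q0
  read '2': q0 → q4
  read '1': q4 → q1
  read '1': q1 → q1
  read '2': q1 → q1
  read '1': q1 → q1
  read '0': q1 → q1
  read '2': q1 → q1
  read '0': q1 → q1
  read '0': q1 → q1
  read '2': q1 → q1
  read '0': q1 → q1
  read '2': q1 → q1
  read '1': q1 → q1
  read '1': q1 → q1
  end q1, accepted
w2:
  start at q0
  read '0': q0 → q0
  read '2': q0 → q4
  read '2': q4 → q1
  read '2': q1 → q1
  read '1': q1 → q1
  read '2': q1 → q1
  read '0': q1 → q1
  read '0': q1 → q1
  read '1': q1 → q1
  read '2': q1 → q1
  read '2': q1 → q1
  end q1, accepted
w3:
  start at q0
  read '2': q0 → q4
  read '1': q4 → q1
  read '0': q1 → q1
  read '2': q1 → q1
  read '2': q1 → q1
  read '0': q1 → q1
  read '1': q1 → q1
  read '1': q1 → q1
  read '2': q1 → q1
  read '0': q1 → q1
  read '0': q1 → q1
  read '1': q1 → q1
  end q1, accepted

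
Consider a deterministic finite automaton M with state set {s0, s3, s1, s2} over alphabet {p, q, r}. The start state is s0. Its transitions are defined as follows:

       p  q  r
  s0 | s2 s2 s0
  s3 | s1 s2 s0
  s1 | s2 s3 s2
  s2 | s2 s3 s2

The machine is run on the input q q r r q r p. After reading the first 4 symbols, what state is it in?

Trace: s0 -q-> s2 -q-> s3 -r-> s0 -r-> s0
After 4 symbols: s0.

s0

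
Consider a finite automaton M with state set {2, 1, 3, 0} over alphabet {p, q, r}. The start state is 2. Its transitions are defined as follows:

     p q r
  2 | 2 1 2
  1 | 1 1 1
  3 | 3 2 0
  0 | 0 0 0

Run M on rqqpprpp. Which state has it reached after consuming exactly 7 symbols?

start at 2
read 'r': 2 → 2
read 'q': 2 → 1
read 'q': 1 → 1
read 'p': 1 → 1
read 'p': 1 → 1
read 'r': 1 → 1
read 'p': 1 → 1
After 7 symbols: 1.

1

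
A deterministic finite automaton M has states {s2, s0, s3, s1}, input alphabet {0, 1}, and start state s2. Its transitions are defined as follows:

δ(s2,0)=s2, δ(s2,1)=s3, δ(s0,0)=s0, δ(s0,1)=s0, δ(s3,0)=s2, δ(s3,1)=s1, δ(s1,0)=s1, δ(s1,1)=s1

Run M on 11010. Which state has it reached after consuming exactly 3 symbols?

s1

start at s2
read '1': s2 → s3
read '1': s3 → s1
read '0': s1 → s1
After 3 symbols: s1.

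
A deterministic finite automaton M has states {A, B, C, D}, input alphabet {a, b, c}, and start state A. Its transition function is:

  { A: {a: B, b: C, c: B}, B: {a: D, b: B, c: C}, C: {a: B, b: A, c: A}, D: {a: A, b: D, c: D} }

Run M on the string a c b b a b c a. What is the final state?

A → B → C → A → C → B → B → C → B

B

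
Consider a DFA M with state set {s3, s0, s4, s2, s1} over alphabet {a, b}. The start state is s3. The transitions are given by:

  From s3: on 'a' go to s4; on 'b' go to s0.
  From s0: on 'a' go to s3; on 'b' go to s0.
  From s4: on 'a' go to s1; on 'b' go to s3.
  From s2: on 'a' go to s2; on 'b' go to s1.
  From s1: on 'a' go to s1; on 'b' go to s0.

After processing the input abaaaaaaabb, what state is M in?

s0

s3 → s4 → s3 → s4 → s1 → s1 → s1 → s1 → s1 → s1 → s0 → s0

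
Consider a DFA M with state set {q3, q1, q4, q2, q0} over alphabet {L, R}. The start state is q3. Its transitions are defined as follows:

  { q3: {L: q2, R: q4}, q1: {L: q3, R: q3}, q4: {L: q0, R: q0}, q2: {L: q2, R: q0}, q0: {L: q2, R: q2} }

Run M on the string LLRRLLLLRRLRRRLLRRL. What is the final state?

q3 → q2 → q2 → q0 → q2 → q2 → q2 → q2 → q2 → q0 → q2 → q2 → q0 → q2 → q0 → q2 → q2 → q0 → q2 → q2

q2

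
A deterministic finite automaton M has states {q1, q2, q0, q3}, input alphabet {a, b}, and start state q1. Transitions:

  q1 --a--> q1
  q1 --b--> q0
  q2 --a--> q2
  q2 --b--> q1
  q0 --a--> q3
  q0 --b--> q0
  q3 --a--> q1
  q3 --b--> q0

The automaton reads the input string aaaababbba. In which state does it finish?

start at q1
read 'a': q1 → q1
read 'a': q1 → q1
read 'a': q1 → q1
read 'a': q1 → q1
read 'b': q1 → q0
read 'a': q0 → q3
read 'b': q3 → q0
read 'b': q0 → q0
read 'b': q0 → q0
read 'a': q0 → q3

q3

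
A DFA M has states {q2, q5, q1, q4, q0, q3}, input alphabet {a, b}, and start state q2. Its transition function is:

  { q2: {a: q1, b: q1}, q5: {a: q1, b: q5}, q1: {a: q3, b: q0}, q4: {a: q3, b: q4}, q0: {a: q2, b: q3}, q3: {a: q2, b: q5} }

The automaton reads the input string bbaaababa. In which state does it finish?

q2

Trace: q2 -b-> q1 -b-> q0 -a-> q2 -a-> q1 -a-> q3 -b-> q5 -a-> q1 -b-> q0 -a-> q2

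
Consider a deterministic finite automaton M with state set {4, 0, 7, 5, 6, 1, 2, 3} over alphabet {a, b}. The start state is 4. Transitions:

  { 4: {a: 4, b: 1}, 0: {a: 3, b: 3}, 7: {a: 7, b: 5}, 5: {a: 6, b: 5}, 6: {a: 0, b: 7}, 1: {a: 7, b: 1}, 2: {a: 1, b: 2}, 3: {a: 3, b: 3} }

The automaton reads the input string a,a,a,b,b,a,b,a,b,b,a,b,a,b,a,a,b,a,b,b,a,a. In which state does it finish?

3

4 → 4 → 4 → 4 → 1 → 1 → 7 → 5 → 6 → 7 → 5 → 6 → 7 → 7 → 5 → 6 → 0 → 3 → 3 → 3 → 3 → 3 → 3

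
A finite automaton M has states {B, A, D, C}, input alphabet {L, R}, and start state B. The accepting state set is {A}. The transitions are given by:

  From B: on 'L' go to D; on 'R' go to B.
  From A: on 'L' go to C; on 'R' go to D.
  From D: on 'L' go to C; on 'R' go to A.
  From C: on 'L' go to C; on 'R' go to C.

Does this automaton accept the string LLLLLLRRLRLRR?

B → D → C → C → C → C → C → C → C → C → C → C → C → C
End state C is not accepting.

No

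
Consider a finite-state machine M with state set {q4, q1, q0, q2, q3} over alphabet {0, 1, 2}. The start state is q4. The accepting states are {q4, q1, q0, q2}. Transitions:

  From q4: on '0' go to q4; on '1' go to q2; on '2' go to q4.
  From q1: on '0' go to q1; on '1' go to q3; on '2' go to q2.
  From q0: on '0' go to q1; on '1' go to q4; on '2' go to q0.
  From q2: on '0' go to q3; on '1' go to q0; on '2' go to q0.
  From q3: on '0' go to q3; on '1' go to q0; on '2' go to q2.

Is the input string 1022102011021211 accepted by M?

q4 → q2 → q3 → q2 → q0 → q4 → q4 → q4 → q4 → q2 → q0 → q1 → q2 → q0 → q0 → q4 → q2
End state q2 is accepting.

Yes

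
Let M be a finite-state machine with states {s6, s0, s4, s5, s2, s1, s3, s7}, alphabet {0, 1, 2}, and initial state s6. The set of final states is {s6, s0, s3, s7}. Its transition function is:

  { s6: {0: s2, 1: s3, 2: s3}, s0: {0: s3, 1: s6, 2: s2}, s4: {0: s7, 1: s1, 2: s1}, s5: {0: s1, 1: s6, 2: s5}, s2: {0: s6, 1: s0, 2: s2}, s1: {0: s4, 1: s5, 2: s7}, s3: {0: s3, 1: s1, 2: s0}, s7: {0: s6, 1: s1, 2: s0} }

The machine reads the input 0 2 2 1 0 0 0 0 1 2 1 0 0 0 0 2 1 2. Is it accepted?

No

s6 → s2 → s2 → s2 → s0 → s3 → s3 → s3 → s3 → s1 → s7 → s1 → s4 → s7 → s6 → s2 → s2 → s0 → s2
End state s2 is not accepting.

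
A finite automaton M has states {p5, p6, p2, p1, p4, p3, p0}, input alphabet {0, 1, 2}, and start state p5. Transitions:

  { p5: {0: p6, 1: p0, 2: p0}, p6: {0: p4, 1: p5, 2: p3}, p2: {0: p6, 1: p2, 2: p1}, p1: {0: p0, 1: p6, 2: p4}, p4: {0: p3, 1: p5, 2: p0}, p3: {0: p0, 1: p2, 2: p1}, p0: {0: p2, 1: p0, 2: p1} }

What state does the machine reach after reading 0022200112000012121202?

p1

p5 → p6 → p4 → p0 → p1 → p4 → p3 → p0 → p0 → p0 → p1 → p0 → p2 → p6 → p4 → p5 → p0 → p0 → p1 → p6 → p3 → p0 → p1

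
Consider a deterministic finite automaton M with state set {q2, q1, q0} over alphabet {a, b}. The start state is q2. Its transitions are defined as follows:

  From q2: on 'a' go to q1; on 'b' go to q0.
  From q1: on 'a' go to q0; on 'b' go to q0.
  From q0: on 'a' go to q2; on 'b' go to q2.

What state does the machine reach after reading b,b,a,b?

q0

start at q2
read 'b': q2 → q0
read 'b': q0 → q2
read 'a': q2 → q1
read 'b': q1 → q0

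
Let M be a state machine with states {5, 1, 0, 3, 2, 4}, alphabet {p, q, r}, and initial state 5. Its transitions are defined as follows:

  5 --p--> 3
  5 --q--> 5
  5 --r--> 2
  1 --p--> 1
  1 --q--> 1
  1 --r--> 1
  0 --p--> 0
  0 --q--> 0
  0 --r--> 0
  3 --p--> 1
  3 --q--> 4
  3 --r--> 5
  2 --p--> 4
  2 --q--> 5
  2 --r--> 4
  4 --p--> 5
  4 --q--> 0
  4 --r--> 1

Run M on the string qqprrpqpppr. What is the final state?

0

start at 5
read 'q': 5 → 5
read 'q': 5 → 5
read 'p': 5 → 3
read 'r': 3 → 5
read 'r': 5 → 2
read 'p': 2 → 4
read 'q': 4 → 0
read 'p': 0 → 0
read 'p': 0 → 0
read 'p': 0 → 0
read 'r': 0 → 0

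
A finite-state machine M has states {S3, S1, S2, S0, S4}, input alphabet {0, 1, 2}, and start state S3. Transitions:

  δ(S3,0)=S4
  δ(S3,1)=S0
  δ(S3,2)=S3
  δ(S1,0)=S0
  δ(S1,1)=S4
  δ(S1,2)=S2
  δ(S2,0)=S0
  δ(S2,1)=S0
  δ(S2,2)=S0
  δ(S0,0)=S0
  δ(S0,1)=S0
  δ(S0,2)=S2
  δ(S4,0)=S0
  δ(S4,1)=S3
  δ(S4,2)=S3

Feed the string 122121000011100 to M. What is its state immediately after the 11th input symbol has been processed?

S0

Trace: S3 -1-> S0 -2-> S2 -2-> S0 -1-> S0 -2-> S2 -1-> S0 -0-> S0 -0-> S0 -0-> S0 -0-> S0 -1-> S0
After 11 symbols: S0.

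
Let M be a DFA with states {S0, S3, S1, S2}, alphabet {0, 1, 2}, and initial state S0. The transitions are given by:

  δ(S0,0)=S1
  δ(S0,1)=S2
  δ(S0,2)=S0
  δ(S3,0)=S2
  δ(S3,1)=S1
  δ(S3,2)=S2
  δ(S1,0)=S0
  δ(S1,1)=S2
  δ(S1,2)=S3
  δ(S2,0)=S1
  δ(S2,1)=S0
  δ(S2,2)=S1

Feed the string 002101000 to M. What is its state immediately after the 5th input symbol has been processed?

start at S0
read '0': S0 → S1
read '0': S1 → S0
read '2': S0 → S0
read '1': S0 → S2
read '0': S2 → S1
After 5 symbols: S1.

S1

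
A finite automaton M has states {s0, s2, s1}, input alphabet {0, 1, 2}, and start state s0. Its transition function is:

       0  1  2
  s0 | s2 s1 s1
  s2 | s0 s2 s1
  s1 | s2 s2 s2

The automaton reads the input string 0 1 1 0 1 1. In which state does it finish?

s2

start at s0
read '0': s0 → s2
read '1': s2 → s2
read '1': s2 → s2
read '0': s2 → s0
read '1': s0 → s1
read '1': s1 → s2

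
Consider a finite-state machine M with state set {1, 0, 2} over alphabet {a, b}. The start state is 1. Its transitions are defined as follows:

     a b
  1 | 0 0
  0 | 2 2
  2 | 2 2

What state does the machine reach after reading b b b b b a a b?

2

Trace: 1 -b-> 0 -b-> 2 -b-> 2 -b-> 2 -b-> 2 -a-> 2 -a-> 2 -b-> 2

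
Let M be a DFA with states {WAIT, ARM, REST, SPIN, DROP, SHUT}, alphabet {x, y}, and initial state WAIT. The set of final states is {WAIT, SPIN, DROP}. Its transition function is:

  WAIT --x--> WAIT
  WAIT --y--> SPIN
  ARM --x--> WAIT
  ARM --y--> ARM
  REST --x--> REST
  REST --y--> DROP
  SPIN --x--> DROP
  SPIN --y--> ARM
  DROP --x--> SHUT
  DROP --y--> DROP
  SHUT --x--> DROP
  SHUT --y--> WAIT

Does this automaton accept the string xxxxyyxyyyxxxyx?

start at WAIT
read 'x': WAIT → WAIT
read 'x': WAIT → WAIT
read 'x': WAIT → WAIT
read 'x': WAIT → WAIT
read 'y': WAIT → SPIN
read 'y': SPIN → ARM
read 'x': ARM → WAIT
read 'y': WAIT → SPIN
read 'y': SPIN → ARM
read 'y': ARM → ARM
read 'x': ARM → WAIT
read 'x': WAIT → WAIT
read 'x': WAIT → WAIT
read 'y': WAIT → SPIN
read 'x': SPIN → DROP
End state DROP is accepting.

Yes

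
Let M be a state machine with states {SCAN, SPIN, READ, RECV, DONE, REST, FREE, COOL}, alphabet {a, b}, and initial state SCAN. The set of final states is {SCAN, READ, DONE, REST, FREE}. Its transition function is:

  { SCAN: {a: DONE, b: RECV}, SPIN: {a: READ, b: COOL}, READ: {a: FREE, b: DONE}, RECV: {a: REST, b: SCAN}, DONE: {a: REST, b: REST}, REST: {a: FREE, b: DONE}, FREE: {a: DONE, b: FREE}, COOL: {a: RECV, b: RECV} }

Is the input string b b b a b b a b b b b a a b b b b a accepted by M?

start at SCAN
read 'b': SCAN → RECV
read 'b': RECV → SCAN
read 'b': SCAN → RECV
read 'a': RECV → REST
read 'b': REST → DONE
read 'b': DONE → REST
read 'a': REST → FREE
read 'b': FREE → FREE
read 'b': FREE → FREE
read 'b': FREE → FREE
read 'b': FREE → FREE
read 'a': FREE → DONE
read 'a': DONE → REST
read 'b': REST → DONE
read 'b': DONE → REST
read 'b': REST → DONE
read 'b': DONE → REST
read 'a': REST → FREE
End state FREE is accepting.

Yes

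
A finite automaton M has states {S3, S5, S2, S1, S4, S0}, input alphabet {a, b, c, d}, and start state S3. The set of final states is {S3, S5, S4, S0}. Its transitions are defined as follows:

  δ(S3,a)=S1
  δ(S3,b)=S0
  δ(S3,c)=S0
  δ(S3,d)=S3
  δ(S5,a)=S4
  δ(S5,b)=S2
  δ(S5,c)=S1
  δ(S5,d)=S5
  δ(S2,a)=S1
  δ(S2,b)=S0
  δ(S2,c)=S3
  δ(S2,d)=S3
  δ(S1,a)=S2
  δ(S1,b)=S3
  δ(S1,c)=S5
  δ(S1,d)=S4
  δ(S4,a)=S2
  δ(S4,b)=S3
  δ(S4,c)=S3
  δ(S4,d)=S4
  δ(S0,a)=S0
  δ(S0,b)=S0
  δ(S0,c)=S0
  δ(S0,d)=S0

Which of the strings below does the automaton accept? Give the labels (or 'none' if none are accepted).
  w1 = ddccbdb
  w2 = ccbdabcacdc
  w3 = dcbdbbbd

w1, w2, w3

w1:
  start at S3
  read 'd': S3 → S3
  read 'd': S3 → S3
  read 'c': S3 → S0
  read 'c': S0 → S0
  read 'b': S0 → S0
  read 'd': S0 → S0
  read 'b': S0 → S0
  end S0, accepted
w2:
  start at S3
  read 'c': S3 → S0
  read 'c': S0 → S0
  read 'b': S0 → S0
  read 'd': S0 → S0
  read 'a': S0 → S0
  read 'b': S0 → S0
  read 'c': S0 → S0
  read 'a': S0 → S0
  read 'c': S0 → S0
  read 'd': S0 → S0
  read 'c': S0 → S0
  end S0, accepted
w3:
  start at S3
  read 'd': S3 → S3
  read 'c': S3 → S0
  read 'b': S0 → S0
  read 'd': S0 → S0
  read 'b': S0 → S0
  read 'b': S0 → S0
  read 'b': S0 → S0
  read 'd': S0 → S0
  end S0, accepted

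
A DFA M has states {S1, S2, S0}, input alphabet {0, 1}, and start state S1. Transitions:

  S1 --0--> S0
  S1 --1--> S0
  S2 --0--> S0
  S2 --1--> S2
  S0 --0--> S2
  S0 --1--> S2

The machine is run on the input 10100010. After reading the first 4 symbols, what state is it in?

S1 → S0 → S2 → S2 → S0
After 4 symbols: S0.

S0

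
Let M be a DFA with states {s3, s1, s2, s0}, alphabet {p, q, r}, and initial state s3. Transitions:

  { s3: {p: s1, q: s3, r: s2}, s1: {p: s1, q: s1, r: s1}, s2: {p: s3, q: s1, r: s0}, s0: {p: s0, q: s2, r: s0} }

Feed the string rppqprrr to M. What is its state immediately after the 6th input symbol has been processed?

start at s3
read 'r': s3 → s2
read 'p': s2 → s3
read 'p': s3 → s1
read 'q': s1 → s1
read 'p': s1 → s1
read 'r': s1 → s1
After 6 symbols: s1.

s1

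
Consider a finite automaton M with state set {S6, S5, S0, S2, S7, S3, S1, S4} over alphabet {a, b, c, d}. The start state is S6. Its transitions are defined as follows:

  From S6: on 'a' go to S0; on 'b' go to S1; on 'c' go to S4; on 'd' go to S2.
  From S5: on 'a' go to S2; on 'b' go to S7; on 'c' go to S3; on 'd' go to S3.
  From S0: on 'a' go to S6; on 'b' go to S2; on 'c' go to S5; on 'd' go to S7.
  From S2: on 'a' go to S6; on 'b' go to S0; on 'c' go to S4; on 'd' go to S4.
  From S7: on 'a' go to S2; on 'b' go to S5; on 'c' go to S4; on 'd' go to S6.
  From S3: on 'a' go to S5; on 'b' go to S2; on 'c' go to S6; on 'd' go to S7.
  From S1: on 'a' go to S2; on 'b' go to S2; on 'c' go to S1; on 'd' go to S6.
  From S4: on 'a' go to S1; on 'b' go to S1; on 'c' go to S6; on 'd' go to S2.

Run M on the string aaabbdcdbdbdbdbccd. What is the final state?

S6

S6 → S0 → S6 → S0 → S2 → S0 → S7 → S4 → S2 → S0 → S7 → S5 → S3 → S2 → S4 → S1 → S1 → S1 → S6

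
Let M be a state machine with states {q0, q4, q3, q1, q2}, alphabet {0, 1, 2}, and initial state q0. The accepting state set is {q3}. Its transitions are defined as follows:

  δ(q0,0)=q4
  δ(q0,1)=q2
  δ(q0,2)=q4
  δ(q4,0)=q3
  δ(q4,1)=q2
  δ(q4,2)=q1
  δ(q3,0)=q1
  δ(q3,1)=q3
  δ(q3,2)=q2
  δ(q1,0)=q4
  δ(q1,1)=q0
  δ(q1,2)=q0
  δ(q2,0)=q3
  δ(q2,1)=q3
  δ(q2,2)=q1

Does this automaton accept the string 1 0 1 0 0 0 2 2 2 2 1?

No

Trace: q0 -1-> q2 -0-> q3 -1-> q3 -0-> q1 -0-> q4 -0-> q3 -2-> q2 -2-> q1 -2-> q0 -2-> q4 -1-> q2
End state q2 is not accepting.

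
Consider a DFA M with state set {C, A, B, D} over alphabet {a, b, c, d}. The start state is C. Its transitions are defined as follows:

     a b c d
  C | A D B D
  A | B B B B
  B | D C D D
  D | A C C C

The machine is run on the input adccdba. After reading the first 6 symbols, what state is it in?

C

C → A → B → D → C → D → C
After 6 symbols: C.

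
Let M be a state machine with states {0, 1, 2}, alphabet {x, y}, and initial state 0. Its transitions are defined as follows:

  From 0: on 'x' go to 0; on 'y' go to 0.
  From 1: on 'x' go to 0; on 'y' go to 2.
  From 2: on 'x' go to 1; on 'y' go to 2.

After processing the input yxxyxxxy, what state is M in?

0 → 0 → 0 → 0 → 0 → 0 → 0 → 0 → 0

0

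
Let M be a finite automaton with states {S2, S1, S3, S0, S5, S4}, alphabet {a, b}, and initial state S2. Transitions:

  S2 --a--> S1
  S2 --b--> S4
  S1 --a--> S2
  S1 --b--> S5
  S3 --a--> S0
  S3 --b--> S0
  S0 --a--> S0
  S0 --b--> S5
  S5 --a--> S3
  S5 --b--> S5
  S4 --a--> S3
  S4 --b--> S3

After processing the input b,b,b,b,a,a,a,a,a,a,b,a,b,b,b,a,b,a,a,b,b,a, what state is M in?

Trace: S2 -b-> S4 -b-> S3 -b-> S0 -b-> S5 -a-> S3 -a-> S0 -a-> S0 -a-> S0 -a-> S0 -a-> S0 -b-> S5 -a-> S3 -b-> S0 -b-> S5 -b-> S5 -a-> S3 -b-> S0 -a-> S0 -a-> S0 -b-> S5 -b-> S5 -a-> S3

S3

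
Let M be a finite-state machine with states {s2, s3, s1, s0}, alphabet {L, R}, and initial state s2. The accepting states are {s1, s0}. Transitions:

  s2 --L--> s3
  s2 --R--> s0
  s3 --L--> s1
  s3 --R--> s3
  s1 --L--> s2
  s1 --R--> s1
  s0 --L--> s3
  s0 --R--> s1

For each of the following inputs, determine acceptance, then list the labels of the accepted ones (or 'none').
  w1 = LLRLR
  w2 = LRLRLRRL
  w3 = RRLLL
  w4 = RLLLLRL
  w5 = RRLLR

w1, w3, w4

w1: s2 → s3 → s1 → s1 → s2 → s0  → end s0, accepted
w2: s2 → s3 → s3 → s1 → s1 → s2 → s0 → s1 → s2  → end s2, rejected
w3: s2 → s0 → s1 → s2 → s3 → s1  → end s1, accepted
w4: s2 → s0 → s3 → s1 → s2 → s3 → s3 → s1  → end s1, accepted
w5: s2 → s0 → s1 → s2 → s3 → s3  → end s3, rejected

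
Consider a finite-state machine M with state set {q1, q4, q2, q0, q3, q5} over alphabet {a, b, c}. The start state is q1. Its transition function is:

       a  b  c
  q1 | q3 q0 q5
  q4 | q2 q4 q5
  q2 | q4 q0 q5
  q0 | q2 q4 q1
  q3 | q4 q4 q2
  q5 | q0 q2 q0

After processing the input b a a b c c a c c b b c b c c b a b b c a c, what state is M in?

q1

q1 → q0 → q2 → q4 → q4 → q5 → q0 → q2 → q5 → q0 → q4 → q4 → q5 → q2 → q5 → q0 → q4 → q2 → q0 → q4 → q5 → q0 → q1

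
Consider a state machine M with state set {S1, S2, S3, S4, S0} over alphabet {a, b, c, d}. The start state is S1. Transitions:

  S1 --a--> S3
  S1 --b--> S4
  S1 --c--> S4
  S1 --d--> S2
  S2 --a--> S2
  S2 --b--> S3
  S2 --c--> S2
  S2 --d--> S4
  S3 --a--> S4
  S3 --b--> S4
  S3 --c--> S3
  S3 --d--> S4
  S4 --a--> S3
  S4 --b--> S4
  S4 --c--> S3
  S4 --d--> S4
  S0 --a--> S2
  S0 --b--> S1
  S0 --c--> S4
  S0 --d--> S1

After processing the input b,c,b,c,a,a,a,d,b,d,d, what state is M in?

S4

S1 → S4 → S3 → S4 → S3 → S4 → S3 → S4 → S4 → S4 → S4 → S4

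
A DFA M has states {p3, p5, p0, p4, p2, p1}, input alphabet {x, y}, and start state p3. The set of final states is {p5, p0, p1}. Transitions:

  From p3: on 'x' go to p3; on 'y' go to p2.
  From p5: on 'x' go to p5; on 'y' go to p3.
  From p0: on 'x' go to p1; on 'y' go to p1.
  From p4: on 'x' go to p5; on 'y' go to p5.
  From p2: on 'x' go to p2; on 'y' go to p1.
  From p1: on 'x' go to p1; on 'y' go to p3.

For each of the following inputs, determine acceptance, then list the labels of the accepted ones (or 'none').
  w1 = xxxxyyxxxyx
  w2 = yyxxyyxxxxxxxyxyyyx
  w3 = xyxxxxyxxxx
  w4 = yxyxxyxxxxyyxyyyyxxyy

w1: Trace: p3 -x-> p3 -x-> p3 -x-> p3 -x-> p3 -y-> p2 -y-> p1 -x-> p1 -x-> p1 -x-> p1 -y-> p3 -x-> p3  → end p3, rejected
w2: Trace: p3 -y-> p2 -y-> p1 -x-> p1 -x-> p1 -y-> p3 -y-> p2 -x-> p2 -x-> p2 -x-> p2 -x-> p2 -x-> p2 -x-> p2 -x-> p2 -y-> p1 -x-> p1 -y-> p3 -y-> p2 -y-> p1 -x-> p1  → end p1, accepted
w3: Trace: p3 -x-> p3 -y-> p2 -x-> p2 -x-> p2 -x-> p2 -x-> p2 -y-> p1 -x-> p1 -x-> p1 -x-> p1 -x-> p1  → end p1, accepted
w4: Trace: p3 -y-> p2 -x-> p2 -y-> p1 -x-> p1 -x-> p1 -y-> p3 -x-> p3 -x-> p3 -x-> p3 -x-> p3 -y-> p2 -y-> p1 -x-> p1 -y-> p3 -y-> p2 -y-> p1 -y-> p3 -x-> p3 -x-> p3 -y-> p2 -y-> p1  → end p1, accepted

w2, w3, w4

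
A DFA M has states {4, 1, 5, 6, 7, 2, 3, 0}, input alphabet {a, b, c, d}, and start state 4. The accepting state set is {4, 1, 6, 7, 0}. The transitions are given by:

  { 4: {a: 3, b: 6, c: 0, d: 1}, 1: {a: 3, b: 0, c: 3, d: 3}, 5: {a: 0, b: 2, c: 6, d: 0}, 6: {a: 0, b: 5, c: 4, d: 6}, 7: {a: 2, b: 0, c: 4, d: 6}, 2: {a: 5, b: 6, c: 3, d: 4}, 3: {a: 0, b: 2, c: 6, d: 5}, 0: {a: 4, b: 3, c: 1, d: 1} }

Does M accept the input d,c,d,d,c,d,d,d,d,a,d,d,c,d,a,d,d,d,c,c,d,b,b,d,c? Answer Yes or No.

Trace: 4 -d-> 1 -c-> 3 -d-> 5 -d-> 0 -c-> 1 -d-> 3 -d-> 5 -d-> 0 -d-> 1 -a-> 3 -d-> 5 -d-> 0 -c-> 1 -d-> 3 -a-> 0 -d-> 1 -d-> 3 -d-> 5 -c-> 6 -c-> 4 -d-> 1 -b-> 0 -b-> 3 -d-> 5 -c-> 6
End state 6 is accepting.

Yes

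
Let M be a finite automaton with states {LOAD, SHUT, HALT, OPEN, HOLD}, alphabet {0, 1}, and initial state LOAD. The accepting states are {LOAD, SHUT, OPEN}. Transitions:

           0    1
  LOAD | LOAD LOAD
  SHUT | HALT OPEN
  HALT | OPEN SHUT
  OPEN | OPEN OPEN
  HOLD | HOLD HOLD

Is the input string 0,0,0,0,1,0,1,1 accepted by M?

LOAD → LOAD → LOAD → LOAD → LOAD → LOAD → LOAD → LOAD → LOAD
End state LOAD is accepting.

Yes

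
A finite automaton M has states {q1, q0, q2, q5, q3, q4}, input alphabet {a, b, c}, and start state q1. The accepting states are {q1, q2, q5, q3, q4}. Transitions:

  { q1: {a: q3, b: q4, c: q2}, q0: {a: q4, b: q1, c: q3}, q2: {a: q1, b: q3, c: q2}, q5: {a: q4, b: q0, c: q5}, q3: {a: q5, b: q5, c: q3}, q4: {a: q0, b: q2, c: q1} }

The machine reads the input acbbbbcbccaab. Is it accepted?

Yes

q1 → q3 → q3 → q5 → q0 → q1 → q4 → q1 → q4 → q1 → q2 → q1 → q3 → q5
End state q5 is accepting.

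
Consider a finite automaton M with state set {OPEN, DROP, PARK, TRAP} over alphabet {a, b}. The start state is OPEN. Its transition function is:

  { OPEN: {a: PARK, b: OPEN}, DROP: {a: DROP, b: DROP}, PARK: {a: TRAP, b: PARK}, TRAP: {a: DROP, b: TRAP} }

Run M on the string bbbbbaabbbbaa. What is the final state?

DROP

start at OPEN
read 'b': OPEN → OPEN
read 'b': OPEN → OPEN
read 'b': OPEN → OPEN
read 'b': OPEN → OPEN
read 'b': OPEN → OPEN
read 'a': OPEN → PARK
read 'a': PARK → TRAP
read 'b': TRAP → TRAP
read 'b': TRAP → TRAP
read 'b': TRAP → TRAP
read 'b': TRAP → TRAP
read 'a': TRAP → DROP
read 'a': DROP → DROP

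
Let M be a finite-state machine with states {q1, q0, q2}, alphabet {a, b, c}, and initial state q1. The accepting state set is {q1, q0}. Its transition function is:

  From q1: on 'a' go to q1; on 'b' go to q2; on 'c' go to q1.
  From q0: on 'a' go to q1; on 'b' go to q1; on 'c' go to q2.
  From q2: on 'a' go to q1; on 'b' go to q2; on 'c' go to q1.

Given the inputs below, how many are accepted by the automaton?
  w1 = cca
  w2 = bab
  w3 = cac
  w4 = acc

3

w1:
  start at q1
  read 'c': q1 → q1
  read 'c': q1 → q1
  read 'a': q1 → q1
  end q1, accepted
w2:
  start at q1
  read 'b': q1 → q2
  read 'a': q2 → q1
  read 'b': q1 → q2
  end q2, rejected
w3:
  start at q1
  read 'c': q1 → q1
  read 'a': q1 → q1
  read 'c': q1 → q1
  end q1, accepted
w4:
  start at q1
  read 'a': q1 → q1
  read 'c': q1 → q1
  read 'c': q1 → q1
  end q1, accepted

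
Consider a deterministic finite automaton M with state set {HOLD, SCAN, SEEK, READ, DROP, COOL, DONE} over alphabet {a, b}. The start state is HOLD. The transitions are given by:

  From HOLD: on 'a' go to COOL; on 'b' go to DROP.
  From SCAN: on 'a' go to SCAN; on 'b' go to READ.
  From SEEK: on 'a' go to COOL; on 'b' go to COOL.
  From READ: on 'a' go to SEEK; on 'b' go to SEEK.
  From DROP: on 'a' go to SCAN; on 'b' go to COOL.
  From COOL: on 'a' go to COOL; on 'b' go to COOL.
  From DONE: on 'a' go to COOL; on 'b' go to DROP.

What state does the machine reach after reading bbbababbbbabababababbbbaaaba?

COOL

HOLD → DROP → COOL → COOL → COOL → COOL → COOL → COOL → COOL → COOL → COOL → COOL → COOL → COOL → COOL → COOL → COOL → COOL → COOL → COOL → COOL → COOL → COOL → COOL → COOL → COOL → COOL → COOL → COOL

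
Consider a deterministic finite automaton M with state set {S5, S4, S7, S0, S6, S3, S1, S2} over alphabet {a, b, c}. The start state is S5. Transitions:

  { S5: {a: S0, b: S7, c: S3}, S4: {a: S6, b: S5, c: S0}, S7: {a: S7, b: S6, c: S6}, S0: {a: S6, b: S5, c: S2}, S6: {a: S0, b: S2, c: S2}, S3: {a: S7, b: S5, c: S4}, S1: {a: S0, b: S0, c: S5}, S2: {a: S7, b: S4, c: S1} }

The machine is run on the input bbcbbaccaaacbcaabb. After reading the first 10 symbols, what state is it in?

S6

start at S5
read 'b': S5 → S7
read 'b': S7 → S6
read 'c': S6 → S2
read 'b': S2 → S4
read 'b': S4 → S5
read 'a': S5 → S0
read 'c': S0 → S2
read 'c': S2 → S1
read 'a': S1 → S0
read 'a': S0 → S6
After 10 symbols: S6.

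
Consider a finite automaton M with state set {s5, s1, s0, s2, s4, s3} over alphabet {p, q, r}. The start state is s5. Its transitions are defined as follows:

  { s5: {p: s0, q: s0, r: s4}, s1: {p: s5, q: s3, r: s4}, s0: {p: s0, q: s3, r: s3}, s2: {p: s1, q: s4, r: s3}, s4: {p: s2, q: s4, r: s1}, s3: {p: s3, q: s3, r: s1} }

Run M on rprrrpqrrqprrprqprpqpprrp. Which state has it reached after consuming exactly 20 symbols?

s3

start at s5
read 'r': s5 → s4
read 'p': s4 → s2
read 'r': s2 → s3
read 'r': s3 → s1
read 'r': s1 → s4
read 'p': s4 → s2
read 'q': s2 → s4
read 'r': s4 → s1
read 'r': s1 → s4
read 'q': s4 → s4
read 'p': s4 → s2
read 'r': s2 → s3
read 'r': s3 → s1
read 'p': s1 → s5
read 'r': s5 → s4
read 'q': s4 → s4
read 'p': s4 → s2
read 'r': s2 → s3
read 'p': s3 → s3
read 'q': s3 → s3
After 20 symbols: s3.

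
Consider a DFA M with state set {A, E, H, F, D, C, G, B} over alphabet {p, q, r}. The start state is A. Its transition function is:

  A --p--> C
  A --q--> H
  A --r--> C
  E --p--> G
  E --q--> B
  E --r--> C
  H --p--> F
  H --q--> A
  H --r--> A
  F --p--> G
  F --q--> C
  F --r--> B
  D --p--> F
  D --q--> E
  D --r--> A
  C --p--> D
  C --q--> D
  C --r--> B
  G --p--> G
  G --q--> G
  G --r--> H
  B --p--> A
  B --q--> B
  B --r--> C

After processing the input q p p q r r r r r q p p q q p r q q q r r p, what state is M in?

A

Trace: A -q-> H -p-> F -p-> G -q-> G -r-> H -r-> A -r-> C -r-> B -r-> C -q-> D -p-> F -p-> G -q-> G -q-> G -p-> G -r-> H -q-> A -q-> H -q-> A -r-> C -r-> B -p-> A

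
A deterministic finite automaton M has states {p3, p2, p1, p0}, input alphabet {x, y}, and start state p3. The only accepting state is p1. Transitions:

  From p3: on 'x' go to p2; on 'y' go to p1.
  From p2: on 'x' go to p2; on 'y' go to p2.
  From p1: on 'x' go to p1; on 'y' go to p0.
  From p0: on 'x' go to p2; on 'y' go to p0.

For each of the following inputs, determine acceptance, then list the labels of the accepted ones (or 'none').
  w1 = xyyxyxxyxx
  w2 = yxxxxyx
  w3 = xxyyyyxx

none

w1: p3 → p2 → p2 → p2 → p2 → p2 → p2 → p2 → p2 → p2 → p2  → end p2, rejected
w2: p3 → p1 → p1 → p1 → p1 → p1 → p0 → p2  → end p2, rejected
w3: p3 → p2 → p2 → p2 → p2 → p2 → p2 → p2 → p2  → end p2, rejected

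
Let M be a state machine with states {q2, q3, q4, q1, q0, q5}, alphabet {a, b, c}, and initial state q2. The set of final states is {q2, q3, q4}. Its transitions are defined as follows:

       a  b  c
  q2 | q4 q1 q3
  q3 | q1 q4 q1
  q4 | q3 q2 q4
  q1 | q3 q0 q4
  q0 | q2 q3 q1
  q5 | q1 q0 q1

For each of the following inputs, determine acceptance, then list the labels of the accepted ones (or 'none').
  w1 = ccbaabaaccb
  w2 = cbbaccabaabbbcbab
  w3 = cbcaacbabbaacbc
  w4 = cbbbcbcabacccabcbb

w1, w2, w3

w1:
  start at q2
  read 'c': q2 → q3
  read 'c': q3 → q1
  read 'b': q1 → q0
  read 'a': q0 → q2
  read 'a': q2 → q4
  read 'b': q4 → q2
  read 'a': q2 → q4
  read 'a': q4 → q3
  read 'c': q3 → q1
  read 'c': q1 → q4
  read 'b': q4 → q2
  end q2, accepted
w2:
  start at q2
  read 'c': q2 → q3
  read 'b': q3 → q4
  read 'b': q4 → q2
  read 'a': q2 → q4
  read 'c': q4 → q4
  read 'c': q4 → q4
  read 'a': q4 → q3
  read 'b': q3 → q4
  read 'a': q4 → q3
  read 'a': q3 → q1
  read 'b': q1 → q0
  read 'b': q0 → q3
  read 'b': q3 → q4
  read 'c': q4 → q4
  read 'b': q4 → q2
  read 'a': q2 → q4
  read 'b': q4 → q2
  end q2, accepted
w3:
  start at q2
  read 'c': q2 → q3
  read 'b': q3 → q4
  read 'c': q4 → q4
  read 'a': q4 → q3
  read 'a': q3 → q1
  read 'c': q1 → q4
  read 'b': q4 → q2
  read 'a': q2 → q4
  read 'b': q4 → q2
  read 'b': q2 → q1
  read 'a': q1 → q3
  read 'a': q3 → q1
  read 'c': q1 → q4
  read 'b': q4 → q2
  read 'c': q2 → q3
  end q3, accepted
w4:
  start at q2
  read 'c': q2 → q3
  read 'b': q3 → q4
  read 'b': q4 → q2
  read 'b': q2 → q1
  read 'c': q1 → q4
  read 'b': q4 → q2
  read 'c': q2 → q3
  read 'a': q3 → q1
  read 'b': q1 → q0
  read 'a': q0 → q2
  read 'c': q2 → q3
  read 'c': q3 → q1
  read 'c': q1 → q4
  read 'a': q4 → q3
  read 'b': q3 → q4
  read 'c': q4 → q4
  read 'b': q4 → q2
  read 'b': q2 → q1
  end q1, rejected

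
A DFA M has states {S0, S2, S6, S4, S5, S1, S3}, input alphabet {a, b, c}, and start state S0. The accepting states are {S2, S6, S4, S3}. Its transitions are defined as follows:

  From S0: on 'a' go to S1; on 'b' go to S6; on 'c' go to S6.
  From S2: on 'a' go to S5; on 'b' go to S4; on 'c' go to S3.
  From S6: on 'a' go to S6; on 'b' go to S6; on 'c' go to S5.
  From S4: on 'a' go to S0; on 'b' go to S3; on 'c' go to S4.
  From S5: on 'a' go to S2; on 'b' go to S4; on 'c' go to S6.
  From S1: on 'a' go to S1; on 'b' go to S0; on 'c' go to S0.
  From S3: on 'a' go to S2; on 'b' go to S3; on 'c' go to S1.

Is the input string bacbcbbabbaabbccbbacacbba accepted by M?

Trace: S0 -b-> S6 -a-> S6 -c-> S5 -b-> S4 -c-> S4 -b-> S3 -b-> S3 -a-> S2 -b-> S4 -b-> S3 -a-> S2 -a-> S5 -b-> S4 -b-> S3 -c-> S1 -c-> S0 -b-> S6 -b-> S6 -a-> S6 -c-> S5 -a-> S2 -c-> S3 -b-> S3 -b-> S3 -a-> S2
End state S2 is accepting.

Yes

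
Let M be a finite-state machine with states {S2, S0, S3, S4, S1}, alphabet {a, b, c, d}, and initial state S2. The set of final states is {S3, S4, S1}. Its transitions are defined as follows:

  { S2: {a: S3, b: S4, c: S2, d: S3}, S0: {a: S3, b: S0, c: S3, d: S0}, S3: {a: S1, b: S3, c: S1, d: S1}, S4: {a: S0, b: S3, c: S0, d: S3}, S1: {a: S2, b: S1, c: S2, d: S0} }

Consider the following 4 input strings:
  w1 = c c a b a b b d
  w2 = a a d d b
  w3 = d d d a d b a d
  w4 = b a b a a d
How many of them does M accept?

1

w1:
  start at S2
  read 'c': S2 → S2
  read 'c': S2 → S2
  read 'a': S2 → S3
  read 'b': S3 → S3
  read 'a': S3 → S1
  read 'b': S1 → S1
  read 'b': S1 → S1
  read 'd': S1 → S0
  end S0, rejected
w2:
  start at S2
  read 'a': S2 → S3
  read 'a': S3 → S1
  read 'd': S1 → S0
  read 'd': S0 → S0
  read 'b': S0 → S0
  end S0, rejected
w3:
  start at S2
  read 'd': S2 → S3
  read 'd': S3 → S1
  read 'd': S1 → S0
  read 'a': S0 → S3
  read 'd': S3 → S1
  read 'b': S1 → S1
  read 'a': S1 → S2
  read 'd': S2 → S3
  end S3, accepted
w4:
  start at S2
  read 'b': S2 → S4
  read 'a': S4 → S0
  read 'b': S0 → S0
  read 'a': S0 → S3
  read 'a': S3 → S1
  read 'd': S1 → S0
  end S0, rejected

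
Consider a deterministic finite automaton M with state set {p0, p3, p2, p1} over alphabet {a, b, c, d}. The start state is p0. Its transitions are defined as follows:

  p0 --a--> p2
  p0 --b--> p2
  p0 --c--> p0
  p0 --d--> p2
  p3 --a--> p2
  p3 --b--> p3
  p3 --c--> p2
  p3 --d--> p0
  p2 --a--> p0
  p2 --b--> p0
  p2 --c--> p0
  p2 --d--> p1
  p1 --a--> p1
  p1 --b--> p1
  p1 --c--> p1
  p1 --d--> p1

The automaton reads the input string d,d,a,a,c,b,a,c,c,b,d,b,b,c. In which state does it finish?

p0 → p2 → p1 → p1 → p1 → p1 → p1 → p1 → p1 → p1 → p1 → p1 → p1 → p1 → p1

p1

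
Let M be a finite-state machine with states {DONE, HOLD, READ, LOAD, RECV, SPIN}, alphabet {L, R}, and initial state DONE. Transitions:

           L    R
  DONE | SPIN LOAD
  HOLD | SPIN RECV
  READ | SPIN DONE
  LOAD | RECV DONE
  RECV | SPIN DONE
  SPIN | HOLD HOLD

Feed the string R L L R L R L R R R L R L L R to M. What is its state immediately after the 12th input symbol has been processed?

HOLD

DONE → LOAD → RECV → SPIN → HOLD → SPIN → HOLD → SPIN → HOLD → RECV → DONE → SPIN → HOLD
After 12 symbols: HOLD.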